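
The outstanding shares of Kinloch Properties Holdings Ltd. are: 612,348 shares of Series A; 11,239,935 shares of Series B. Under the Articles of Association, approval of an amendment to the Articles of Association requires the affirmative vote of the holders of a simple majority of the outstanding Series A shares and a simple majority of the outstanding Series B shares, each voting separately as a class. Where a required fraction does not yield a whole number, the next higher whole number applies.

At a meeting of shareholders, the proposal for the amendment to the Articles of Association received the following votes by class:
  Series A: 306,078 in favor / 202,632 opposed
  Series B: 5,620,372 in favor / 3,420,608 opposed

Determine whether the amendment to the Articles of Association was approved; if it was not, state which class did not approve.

Series A: a majority of 612348 is 306175; 306,175 required, 306,078 in favor — not approved.
Series B: a majority of 11239935 is 5619968; 5,619,968 required, 5,620,372 in favor — approved.

Not approved — the Series A shares did not give the required vote.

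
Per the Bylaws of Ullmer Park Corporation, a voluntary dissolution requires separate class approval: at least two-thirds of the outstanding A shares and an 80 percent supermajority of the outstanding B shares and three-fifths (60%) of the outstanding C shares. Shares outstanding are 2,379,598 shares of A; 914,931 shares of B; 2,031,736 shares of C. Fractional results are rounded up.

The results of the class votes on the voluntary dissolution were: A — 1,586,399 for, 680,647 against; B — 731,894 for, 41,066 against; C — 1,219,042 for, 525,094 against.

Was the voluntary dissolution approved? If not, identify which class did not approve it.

A: 2/3 of 2379598 = 1586398.67, rounded up to 1586399; 1,586,399 required, 1,586,399 in favor — approved.
B: 4/5 of 914931 = 731944.80, rounded up to 731945; 731,945 required, 731,894 in favor — not approved.
C: 3/5 of 2031736 = 1219041.60, rounded up to 1219042; 1,219,042 required, 1,219,042 in favor — approved.

Not approved — the B shares did not give the required vote.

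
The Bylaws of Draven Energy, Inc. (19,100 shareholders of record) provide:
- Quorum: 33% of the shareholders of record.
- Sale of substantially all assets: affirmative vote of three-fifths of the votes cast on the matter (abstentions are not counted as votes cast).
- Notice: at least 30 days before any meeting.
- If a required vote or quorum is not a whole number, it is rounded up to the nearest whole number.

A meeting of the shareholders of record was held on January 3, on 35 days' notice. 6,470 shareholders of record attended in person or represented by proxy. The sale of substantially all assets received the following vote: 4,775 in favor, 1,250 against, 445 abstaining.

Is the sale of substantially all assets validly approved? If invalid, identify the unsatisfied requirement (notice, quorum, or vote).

Notice: 35 days given; 30 required. Satisfied.
Quorum: 33% of 19,100 = 6,303; 6,470 present. Satisfied.
Vote: requires three-fifths of the votes cast (6,470 − 445 abstaining = 6,025); 3/5 of 6025 = 3615, so 3,615 needed; 4,775 in favor. Satisfied.

Valid — all requirements satisfied.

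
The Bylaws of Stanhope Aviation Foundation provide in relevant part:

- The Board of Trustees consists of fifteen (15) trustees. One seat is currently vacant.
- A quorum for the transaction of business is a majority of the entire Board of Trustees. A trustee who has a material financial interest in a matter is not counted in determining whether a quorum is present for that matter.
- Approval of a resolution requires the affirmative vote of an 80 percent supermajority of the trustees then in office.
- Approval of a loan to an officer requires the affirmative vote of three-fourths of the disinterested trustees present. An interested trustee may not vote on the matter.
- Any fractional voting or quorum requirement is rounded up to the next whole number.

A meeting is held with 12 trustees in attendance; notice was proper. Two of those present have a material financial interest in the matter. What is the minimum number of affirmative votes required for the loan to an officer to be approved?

The loan to an officer requires three-fourths of the disinterested trustees present (12 − 2 = 10).
3/4 of 10 = 7.50, rounded up to 8.

8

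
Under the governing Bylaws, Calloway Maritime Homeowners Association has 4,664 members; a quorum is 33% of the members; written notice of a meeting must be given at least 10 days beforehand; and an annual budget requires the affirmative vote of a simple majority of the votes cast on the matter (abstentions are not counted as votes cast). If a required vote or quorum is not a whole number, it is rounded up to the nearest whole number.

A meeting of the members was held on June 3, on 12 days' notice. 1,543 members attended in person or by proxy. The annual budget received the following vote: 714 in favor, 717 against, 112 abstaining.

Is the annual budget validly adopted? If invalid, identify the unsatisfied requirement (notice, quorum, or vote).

Invalid — vote requirement not satisfied.

Notice: 12 days given; 10 required. Satisfied.
Quorum: 33% of 4,664 = 1,539.12, rounded up to 1,540; 1,543 present. Satisfied.
Vote: requires a majority of the votes cast (1,543 − 112 abstaining = 1,431); a majority of 1431 is 716, so 716 needed; 714 in favor. Not satisfied.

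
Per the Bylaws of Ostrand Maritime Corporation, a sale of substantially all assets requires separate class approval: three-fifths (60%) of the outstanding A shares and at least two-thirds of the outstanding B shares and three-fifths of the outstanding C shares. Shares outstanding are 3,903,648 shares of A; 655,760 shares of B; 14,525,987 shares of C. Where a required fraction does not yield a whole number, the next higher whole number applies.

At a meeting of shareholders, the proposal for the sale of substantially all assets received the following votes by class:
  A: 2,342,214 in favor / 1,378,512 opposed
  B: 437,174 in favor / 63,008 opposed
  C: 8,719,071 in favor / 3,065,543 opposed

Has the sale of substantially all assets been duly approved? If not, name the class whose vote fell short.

A: 3/5 of 3903648 = 2342188.80, rounded up to 2342189; 2,342,189 required, 2,342,214 in favor — approved.
B: 2/3 of 655760 = 437173.33, rounded up to 437174; 437,174 required, 437,174 in favor — approved.
C: 3/5 of 14525987 = 8715592.20, rounded up to 8715593; 8,715,593 required, 8,719,071 in favor — approved.

Approved — every class gave the required vote.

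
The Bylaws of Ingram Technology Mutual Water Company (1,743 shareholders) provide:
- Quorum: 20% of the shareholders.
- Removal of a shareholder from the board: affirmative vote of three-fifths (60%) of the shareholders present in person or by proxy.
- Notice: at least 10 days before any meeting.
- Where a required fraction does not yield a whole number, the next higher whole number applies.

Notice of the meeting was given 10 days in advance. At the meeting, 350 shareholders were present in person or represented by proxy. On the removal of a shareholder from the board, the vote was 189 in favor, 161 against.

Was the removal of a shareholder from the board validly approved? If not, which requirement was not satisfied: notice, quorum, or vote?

Notice: 10 days given; 10 required. Satisfied.
Quorum: 20% of 1,743 = 348.60, rounded up to 349; 350 present. Satisfied.
Vote: requires three-fifths of those present (350); 3/5 of 350 = 210, so 210 needed; 189 in favor. Not satisfied.

Invalid — vote requirement not satisfied.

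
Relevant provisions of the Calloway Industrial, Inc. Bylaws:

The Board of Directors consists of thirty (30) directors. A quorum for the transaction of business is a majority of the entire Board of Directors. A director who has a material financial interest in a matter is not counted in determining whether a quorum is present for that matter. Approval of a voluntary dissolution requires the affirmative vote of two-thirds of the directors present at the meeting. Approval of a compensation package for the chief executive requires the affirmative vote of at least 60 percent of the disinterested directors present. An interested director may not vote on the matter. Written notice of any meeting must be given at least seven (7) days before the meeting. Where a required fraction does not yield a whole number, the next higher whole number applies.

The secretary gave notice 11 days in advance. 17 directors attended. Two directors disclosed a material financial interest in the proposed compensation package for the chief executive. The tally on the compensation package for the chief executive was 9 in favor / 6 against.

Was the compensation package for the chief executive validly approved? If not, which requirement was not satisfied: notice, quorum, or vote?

Notice: 11 days given; 7 required (11 ≥ 7). Satisfied.
Quorum: 17 present, but the 2 interested directors do not count, leaving 15. Quorum is 16. Not satisfied.
Vote: the compensation package for the chief executive requires three-fifths of the disinterested directors present (17 − 2 = 15). 3/5 of 15 = 9, so 9 affirmative votes are needed; 9 voted in favor. Satisfied. (Moot — without a quorum no business can be validly transacted.)

Invalid — quorum requirement not satisfied.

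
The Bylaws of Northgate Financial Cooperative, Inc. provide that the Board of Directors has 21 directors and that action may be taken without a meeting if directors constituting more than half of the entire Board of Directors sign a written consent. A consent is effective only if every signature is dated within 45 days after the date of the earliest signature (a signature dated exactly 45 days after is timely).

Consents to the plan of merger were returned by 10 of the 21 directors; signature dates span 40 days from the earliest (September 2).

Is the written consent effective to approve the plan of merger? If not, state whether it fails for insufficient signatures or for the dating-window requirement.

Signatures required: more than half of 21 — a majority of 21 is 11, so 11 needed; 10 signed. Insufficient.
Dating window: the latest signature is 40 days after the earliest; the limit is 45 days. Within the window.

Not effective — insufficient signatures.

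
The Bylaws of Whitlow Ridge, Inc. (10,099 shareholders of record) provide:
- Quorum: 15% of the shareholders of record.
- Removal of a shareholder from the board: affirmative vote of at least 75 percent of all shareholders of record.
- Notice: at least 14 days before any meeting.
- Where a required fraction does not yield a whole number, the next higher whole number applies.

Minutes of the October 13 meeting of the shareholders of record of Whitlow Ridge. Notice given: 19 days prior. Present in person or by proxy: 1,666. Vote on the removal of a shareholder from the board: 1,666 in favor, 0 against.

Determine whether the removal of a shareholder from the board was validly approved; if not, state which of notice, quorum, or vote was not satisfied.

Invalid — vote requirement not satisfied.

Notice: 19 days given; 14 required. Satisfied.
Quorum: 15% of 10,099 = 1,514.85, rounded up to 1,515; 1,666 present. Satisfied.
Vote: requires three-fourths of all shareholders of record (10,099); 3/4 of 10099 = 7574.25, rounded up to 7575, so 7,575 needed; 1,666 in favor. Not satisfied.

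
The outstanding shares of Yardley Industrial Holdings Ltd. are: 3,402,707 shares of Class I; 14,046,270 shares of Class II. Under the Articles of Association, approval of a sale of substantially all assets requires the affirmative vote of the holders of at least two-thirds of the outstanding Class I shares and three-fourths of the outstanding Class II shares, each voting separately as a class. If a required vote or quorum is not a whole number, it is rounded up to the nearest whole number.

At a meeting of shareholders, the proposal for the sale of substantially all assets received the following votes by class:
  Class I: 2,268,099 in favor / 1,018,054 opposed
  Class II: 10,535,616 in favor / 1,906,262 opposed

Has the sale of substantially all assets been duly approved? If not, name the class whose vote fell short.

Class I: 2/3 of 3402707 = 2268471.33, rounded up to 2268472; 2,268,472 required, 2,268,099 in favor — not approved.
Class II: 3/4 of 14046270 = 10534702.50, rounded up to 10534703; 10,534,703 required, 10,535,616 in favor — approved.

Not approved — the Class I shares did not give the required vote.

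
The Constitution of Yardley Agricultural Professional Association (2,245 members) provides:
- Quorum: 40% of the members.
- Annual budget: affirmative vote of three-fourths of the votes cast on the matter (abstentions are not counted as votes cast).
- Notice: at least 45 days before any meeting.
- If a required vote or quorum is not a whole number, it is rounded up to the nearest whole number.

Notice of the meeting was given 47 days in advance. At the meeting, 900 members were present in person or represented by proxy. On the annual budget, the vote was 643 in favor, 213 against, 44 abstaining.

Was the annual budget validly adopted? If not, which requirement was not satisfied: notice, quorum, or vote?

Notice: 47 days given; 45 required. Satisfied.
Quorum: 40% of 2,245 = 898; 900 present. Satisfied.
Vote: requires three-fourths of the votes cast (900 − 44 abstaining = 856); 3/4 of 856 = 642, so 642 needed; 643 in favor. Satisfied.

Valid — all requirements satisfied.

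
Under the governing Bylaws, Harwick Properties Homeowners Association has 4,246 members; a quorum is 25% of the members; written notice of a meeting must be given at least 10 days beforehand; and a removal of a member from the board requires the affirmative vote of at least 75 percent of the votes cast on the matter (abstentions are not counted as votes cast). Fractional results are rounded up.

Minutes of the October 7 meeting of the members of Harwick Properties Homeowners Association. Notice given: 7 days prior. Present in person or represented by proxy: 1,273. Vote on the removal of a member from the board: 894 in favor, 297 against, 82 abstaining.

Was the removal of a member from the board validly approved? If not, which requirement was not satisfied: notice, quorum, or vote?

Notice: 7 days given; 10 required. Not satisfied.
Quorum: 25% of 4,246 = 1,061.50, rounded up to 1,062; 1,273 present. Satisfied.
Vote: requires three-fourths of the votes cast (1,273 − 82 abstaining = 1,191); 3/4 of 1191 = 893.25, rounded up to 894, so 894 needed; 894 in favor. Satisfied.

Invalid — notice requirement not satisfied.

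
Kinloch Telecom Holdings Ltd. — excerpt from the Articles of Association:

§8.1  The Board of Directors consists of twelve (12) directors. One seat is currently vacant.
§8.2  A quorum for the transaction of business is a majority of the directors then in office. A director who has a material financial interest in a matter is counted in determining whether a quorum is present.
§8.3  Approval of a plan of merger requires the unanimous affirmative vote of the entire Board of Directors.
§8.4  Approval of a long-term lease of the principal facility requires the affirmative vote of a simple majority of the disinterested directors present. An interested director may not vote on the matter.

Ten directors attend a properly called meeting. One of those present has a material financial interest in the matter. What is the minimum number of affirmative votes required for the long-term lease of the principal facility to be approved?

The long-term lease of the principal facility requires a majority of the disinterested directors present (10 − 1 = 9).
A majority of 9 is 5.

5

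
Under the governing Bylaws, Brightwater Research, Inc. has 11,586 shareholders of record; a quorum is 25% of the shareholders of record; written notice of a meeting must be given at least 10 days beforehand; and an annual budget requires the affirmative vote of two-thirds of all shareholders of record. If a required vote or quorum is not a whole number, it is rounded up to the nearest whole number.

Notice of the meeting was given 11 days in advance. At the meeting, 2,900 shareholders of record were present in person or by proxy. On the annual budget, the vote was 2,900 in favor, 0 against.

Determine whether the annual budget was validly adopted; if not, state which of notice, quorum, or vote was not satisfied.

Notice: 11 days given; 10 required. Satisfied.
Quorum: 25% of 11,586 = 2,896.50, rounded up to 2,897; 2,900 present. Satisfied.
Vote: requires two-thirds of all shareholders of record (11,586); 2/3 of 11586 = 7724, so 7,724 needed; 2,900 in favor. Not satisfied.

Invalid — vote requirement not satisfied.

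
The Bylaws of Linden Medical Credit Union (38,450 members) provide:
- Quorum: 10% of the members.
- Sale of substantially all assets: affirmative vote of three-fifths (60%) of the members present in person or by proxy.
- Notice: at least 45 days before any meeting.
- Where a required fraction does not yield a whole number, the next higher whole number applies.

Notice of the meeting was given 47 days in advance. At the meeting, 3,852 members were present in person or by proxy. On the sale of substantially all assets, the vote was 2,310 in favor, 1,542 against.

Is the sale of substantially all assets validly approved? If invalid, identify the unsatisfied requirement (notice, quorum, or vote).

Invalid — vote requirement not satisfied.

Notice: 47 days given; 45 required. Satisfied.
Quorum: 10% of 38,450 = 3,845; 3,852 present. Satisfied.
Vote: requires three-fifths of those present (3,852); 3/5 of 3852 = 2311.20, rounded up to 2312, so 2,312 needed; 2,310 in favor. Not satisfied.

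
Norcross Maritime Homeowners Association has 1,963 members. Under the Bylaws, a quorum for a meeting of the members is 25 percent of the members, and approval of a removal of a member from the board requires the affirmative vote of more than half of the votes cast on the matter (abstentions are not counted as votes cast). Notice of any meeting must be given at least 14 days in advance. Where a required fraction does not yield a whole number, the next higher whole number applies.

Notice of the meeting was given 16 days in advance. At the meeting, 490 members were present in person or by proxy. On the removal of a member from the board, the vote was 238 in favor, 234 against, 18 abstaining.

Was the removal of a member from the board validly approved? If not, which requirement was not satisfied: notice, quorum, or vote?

Invalid — quorum requirement not satisfied.

Notice: 16 days given; 14 required. Satisfied.
Quorum: 25% of 1,963 = 490.75, rounded up to 491; 490 present. Not satisfied.
Vote: requires a majority of the votes cast (490 − 18 abstaining = 472); a majority of 472 is 237, so 237 needed; 238 in favor. Satisfied.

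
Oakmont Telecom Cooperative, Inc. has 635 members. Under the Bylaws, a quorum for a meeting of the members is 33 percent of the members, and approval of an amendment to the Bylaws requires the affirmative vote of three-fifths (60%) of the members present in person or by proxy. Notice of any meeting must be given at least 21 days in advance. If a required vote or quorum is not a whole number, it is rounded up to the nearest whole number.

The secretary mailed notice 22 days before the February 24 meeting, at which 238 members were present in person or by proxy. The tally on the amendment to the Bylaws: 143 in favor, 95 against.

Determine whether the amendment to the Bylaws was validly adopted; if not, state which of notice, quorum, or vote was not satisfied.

Notice: 22 days given; 21 required. Satisfied.
Quorum: 33% of 635 = 209.55, rounded up to 210; 238 present. Satisfied.
Vote: requires three-fifths of those present (238); 3/5 of 238 = 142.80, rounded up to 143, so 143 needed; 143 in favor. Satisfied.

Valid — all requirements satisfied.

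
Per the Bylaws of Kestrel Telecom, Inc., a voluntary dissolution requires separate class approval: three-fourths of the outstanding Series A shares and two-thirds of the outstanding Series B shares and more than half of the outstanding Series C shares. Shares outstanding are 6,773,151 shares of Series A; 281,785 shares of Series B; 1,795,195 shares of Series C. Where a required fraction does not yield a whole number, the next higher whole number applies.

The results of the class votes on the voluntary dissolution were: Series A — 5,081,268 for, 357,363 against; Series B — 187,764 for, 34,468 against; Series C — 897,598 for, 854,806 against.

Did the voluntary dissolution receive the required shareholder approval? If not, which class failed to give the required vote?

Not approved — the Series B shares did not give the required vote.

Series A: 3/4 of 6773151 = 5079863.25, rounded up to 5079864; 5,079,864 required, 5,081,268 in favor — approved.
Series B: 2/3 of 281785 = 187856.67, rounded up to 187857; 187,857 required, 187,764 in favor — not approved.
Series C: a majority of 1795195 is 897598; 897,598 required, 897,598 in favor — approved.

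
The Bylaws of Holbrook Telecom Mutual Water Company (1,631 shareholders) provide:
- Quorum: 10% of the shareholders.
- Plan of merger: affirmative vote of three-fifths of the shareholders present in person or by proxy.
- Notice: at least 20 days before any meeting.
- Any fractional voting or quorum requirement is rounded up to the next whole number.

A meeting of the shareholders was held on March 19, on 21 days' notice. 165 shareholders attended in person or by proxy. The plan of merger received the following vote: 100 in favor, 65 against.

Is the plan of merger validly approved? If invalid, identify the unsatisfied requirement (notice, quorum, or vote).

Valid — all requirements satisfied.

Notice: 21 days given; 20 required. Satisfied.
Quorum: 10% of 1,631 = 163.10, rounded up to 164; 165 present. Satisfied.
Vote: requires three-fifths of those present (165); 3/5 of 165 = 99, so 99 needed; 100 in favor. Satisfied.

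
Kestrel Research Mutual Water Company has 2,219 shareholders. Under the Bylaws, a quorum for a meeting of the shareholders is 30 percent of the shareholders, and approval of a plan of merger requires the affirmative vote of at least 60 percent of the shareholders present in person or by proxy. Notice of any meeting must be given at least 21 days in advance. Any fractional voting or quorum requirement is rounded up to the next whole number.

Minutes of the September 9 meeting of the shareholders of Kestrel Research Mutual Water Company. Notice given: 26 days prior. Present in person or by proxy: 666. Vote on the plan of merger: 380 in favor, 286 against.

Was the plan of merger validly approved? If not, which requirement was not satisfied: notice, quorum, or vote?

Notice: 26 days given; 21 required. Satisfied.
Quorum: 30% of 2,219 = 665.70, rounded up to 666; 666 present. Satisfied.
Vote: requires three-fifths of those present (666); 3/5 of 666 = 399.60, rounded up to 400, so 400 needed; 380 in favor. Not satisfied.

Invalid — vote requirement not satisfied.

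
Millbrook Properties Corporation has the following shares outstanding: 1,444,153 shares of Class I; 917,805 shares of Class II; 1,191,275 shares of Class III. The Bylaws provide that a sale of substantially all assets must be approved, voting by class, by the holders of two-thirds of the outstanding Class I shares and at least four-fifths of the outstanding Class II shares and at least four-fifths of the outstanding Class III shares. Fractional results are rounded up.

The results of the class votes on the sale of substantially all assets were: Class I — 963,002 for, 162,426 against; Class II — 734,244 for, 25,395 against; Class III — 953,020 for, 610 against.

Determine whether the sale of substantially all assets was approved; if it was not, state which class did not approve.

Class I: 2/3 of 1444153 = 962768.67, rounded up to 962769; 962,769 required, 963,002 in favor — approved.
Class II: 4/5 of 917805 = 734244; 734,244 required, 734,244 in favor — approved.
Class III: 4/5 of 1191275 = 953020; 953,020 required, 953,020 in favor — approved.

Approved — every class gave the required vote.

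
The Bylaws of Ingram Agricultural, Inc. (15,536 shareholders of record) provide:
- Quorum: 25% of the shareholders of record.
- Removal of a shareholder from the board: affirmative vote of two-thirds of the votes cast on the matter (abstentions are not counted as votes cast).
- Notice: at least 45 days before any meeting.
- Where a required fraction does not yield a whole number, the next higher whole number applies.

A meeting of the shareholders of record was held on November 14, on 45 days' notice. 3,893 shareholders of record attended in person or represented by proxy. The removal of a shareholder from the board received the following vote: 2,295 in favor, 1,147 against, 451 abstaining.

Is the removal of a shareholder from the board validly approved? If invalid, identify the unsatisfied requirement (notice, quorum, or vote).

Valid — all requirements satisfied.

Notice: 45 days given; 45 required. Satisfied.
Quorum: 25% of 15,536 = 3,884; 3,893 present. Satisfied.
Vote: requires two-thirds of the votes cast (3,893 − 451 abstaining = 3,442); 2/3 of 3442 = 2294.67, rounded up to 2295, so 2,295 needed; 2,295 in favor. Satisfied.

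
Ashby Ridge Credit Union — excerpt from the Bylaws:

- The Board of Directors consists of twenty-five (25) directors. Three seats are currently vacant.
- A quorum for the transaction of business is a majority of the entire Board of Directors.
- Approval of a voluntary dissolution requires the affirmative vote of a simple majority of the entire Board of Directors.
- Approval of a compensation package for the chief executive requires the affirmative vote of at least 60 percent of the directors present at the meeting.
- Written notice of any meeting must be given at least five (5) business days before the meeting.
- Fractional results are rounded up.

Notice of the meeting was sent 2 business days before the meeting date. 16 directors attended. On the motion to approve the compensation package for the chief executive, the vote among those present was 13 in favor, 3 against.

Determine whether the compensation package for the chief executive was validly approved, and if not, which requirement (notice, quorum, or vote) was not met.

Notice: 2 business days given; 5 required (2 < 5). Not satisfied.
Quorum: 16 present; quorum is 13. Satisfied.
Vote: the compensation package for the chief executive requires three-fifths of the directors present (16). 3/5 of 16 = 9.60, rounded up to 10, so 10 affirmative votes are needed; 13 voted in favor. Satisfied.

Invalid — notice requirement not satisfied.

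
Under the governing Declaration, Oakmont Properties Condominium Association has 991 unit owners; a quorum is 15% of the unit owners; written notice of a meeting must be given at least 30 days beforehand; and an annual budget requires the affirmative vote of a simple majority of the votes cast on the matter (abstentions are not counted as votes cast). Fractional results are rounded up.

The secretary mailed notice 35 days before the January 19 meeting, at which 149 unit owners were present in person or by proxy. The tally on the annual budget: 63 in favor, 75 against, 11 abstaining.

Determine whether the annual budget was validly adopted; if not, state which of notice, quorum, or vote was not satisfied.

Notice: 35 days given; 30 required. Satisfied.
Quorum: 15% of 991 = 148.65, rounded up to 149; 149 present. Satisfied.
Vote: requires a majority of the votes cast (149 − 11 abstaining = 138); a majority of 138 is 70, so 70 needed; 63 in favor. Not satisfied.

Invalid — vote requirement not satisfied.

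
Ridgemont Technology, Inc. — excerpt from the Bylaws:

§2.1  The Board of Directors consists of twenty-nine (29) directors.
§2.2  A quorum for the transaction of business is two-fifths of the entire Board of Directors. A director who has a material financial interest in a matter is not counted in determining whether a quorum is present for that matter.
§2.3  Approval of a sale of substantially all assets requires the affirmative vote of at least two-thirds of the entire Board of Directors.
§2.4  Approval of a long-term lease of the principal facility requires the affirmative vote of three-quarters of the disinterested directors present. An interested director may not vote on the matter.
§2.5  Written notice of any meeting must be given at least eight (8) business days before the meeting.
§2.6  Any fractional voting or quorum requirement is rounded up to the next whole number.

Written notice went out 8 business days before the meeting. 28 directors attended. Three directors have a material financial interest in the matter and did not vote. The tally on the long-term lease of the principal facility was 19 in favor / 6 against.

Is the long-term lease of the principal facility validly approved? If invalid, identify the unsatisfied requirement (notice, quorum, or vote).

Notice: 8 business days given; 8 required (8 ≥ 8). Satisfied.
Quorum: 28 present, but the 3 interested directors do not count, leaving 25. Quorum is 12. Satisfied.
Vote: the long-term lease of the principal facility requires three-fourths of the disinterested directors present (28 − 3 = 25). 3/4 of 25 = 18.75, rounded up to 19, so 19 affirmative votes are needed; 19 voted in favor. Satisfied.

Valid — all requirements satisfied.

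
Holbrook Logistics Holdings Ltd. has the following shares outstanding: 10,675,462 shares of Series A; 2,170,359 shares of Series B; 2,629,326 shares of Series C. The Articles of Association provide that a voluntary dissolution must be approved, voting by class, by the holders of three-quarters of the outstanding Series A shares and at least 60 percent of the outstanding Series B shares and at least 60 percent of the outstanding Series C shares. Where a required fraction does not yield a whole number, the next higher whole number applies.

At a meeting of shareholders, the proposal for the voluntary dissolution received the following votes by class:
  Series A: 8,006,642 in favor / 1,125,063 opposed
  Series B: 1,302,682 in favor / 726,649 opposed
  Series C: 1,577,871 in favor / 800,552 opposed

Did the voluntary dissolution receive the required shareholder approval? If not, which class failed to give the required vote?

Approved — every class gave the required vote.

Series A: 3/4 of 10675462 = 8006596.50, rounded up to 8006597; 8,006,597 required, 8,006,642 in favor — approved.
Series B: 3/5 of 2170359 = 1302215.40, rounded up to 1302216; 1,302,216 required, 1,302,682 in favor — approved.
Series C: 3/5 of 2629326 = 1577595.60, rounded up to 1577596; 1,577,596 required, 1,577,871 in favor — approved.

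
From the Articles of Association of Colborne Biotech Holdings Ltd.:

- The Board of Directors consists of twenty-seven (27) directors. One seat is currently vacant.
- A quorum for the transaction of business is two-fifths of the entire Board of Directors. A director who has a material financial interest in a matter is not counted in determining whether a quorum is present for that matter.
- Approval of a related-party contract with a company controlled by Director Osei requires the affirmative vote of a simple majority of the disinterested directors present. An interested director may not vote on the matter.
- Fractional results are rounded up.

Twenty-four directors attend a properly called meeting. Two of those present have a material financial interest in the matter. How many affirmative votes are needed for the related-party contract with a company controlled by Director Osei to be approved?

12

The related-party contract with a company controlled by Director Osei requires a majority of the disinterested directors present (24 − 2 = 22).
A majority of 22 is 12.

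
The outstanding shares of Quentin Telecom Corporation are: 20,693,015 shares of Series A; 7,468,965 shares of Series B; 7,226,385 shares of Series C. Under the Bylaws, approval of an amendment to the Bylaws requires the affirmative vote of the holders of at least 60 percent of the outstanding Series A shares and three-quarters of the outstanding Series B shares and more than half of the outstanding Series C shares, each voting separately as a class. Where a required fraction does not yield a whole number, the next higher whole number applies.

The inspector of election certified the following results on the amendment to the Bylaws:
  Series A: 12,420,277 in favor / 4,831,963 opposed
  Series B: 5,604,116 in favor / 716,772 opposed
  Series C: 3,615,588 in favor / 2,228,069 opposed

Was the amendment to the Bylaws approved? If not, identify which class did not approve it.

Series A: 3/5 of 20693015 = 12415809; 12,415,809 required, 12,420,277 in favor — approved.
Series B: 3/4 of 7468965 = 5601723.75, rounded up to 5601724; 5,601,724 required, 5,604,116 in favor — approved.
Series C: a majority of 7226385 is 3613193; 3,613,193 required, 3,615,588 in favor — approved.

Approved — every class gave the required vote.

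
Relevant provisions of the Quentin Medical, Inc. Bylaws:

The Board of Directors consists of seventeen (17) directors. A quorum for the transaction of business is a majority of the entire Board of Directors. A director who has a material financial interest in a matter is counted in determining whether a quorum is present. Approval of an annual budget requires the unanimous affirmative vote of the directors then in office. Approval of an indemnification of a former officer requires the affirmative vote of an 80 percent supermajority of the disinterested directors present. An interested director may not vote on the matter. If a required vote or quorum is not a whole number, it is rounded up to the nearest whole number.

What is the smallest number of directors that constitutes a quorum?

9

A majority of 17 is 9.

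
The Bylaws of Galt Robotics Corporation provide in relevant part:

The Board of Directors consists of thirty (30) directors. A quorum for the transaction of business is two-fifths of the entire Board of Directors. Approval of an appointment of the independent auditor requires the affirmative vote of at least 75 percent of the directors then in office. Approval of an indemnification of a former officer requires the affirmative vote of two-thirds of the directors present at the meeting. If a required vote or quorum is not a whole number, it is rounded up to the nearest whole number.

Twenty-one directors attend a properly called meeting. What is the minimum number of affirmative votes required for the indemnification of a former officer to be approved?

The indemnification of a former officer requires two-thirds of the directors present (21).
2/3 of 21 = 14.

14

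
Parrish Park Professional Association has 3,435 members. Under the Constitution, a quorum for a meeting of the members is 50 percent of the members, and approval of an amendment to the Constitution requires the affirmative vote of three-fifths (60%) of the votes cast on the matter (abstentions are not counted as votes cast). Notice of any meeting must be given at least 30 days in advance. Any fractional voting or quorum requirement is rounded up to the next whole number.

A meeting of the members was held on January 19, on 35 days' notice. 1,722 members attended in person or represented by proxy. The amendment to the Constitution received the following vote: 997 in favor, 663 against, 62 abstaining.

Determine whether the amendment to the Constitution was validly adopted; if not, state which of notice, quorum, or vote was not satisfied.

Notice: 35 days given; 30 required. Satisfied.
Quorum: 50% of 3,435 = 1,717.50, rounded up to 1,718; 1,722 present. Satisfied.
Vote: requires three-fifths of the votes cast (1,722 − 62 abstaining = 1,660); 3/5 of 1660 = 996, so 996 needed; 997 in favor. Satisfied.

Valid — all requirements satisfied.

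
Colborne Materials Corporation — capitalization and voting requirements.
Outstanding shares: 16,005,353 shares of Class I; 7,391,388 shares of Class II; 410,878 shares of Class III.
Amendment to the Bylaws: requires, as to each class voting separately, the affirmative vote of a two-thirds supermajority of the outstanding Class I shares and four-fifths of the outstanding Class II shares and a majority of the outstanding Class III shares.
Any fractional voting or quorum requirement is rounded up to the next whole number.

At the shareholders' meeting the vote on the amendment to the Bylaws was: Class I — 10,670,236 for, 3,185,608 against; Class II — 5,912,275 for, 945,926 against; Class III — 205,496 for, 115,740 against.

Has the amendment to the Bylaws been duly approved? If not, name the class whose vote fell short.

Not approved — the Class II shares did not give the required vote.

Class I: 2/3 of 16005353 = 10670235.33, rounded up to 10670236; 10,670,236 required, 10,670,236 in favor — approved.
Class II: 4/5 of 7391388 = 5913110.40, rounded up to 5913111; 5,913,111 required, 5,912,275 in favor — not approved.
Class III: a majority of 410878 is 205440; 205,440 required, 205,496 in favor — approved.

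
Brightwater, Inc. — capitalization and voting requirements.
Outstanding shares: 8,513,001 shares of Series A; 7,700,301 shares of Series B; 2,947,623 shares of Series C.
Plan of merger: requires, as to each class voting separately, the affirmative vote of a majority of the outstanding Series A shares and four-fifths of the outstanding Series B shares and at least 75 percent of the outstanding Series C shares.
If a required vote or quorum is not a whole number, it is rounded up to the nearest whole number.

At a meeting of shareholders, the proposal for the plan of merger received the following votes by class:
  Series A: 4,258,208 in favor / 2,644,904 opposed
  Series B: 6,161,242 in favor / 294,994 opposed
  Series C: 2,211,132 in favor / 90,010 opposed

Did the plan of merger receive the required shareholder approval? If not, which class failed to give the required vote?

Series A: a majority of 8513001 is 4256501; 4,256,501 required, 4,258,208 in favor — approved.
Series B: 4/5 of 7700301 = 6160240.80, rounded up to 6160241; 6,160,241 required, 6,161,242 in favor — approved.
Series C: 3/4 of 2947623 = 2210717.25, rounded up to 2210718; 2,210,718 required, 2,211,132 in favor — approved.

Approved — every class gave the required vote.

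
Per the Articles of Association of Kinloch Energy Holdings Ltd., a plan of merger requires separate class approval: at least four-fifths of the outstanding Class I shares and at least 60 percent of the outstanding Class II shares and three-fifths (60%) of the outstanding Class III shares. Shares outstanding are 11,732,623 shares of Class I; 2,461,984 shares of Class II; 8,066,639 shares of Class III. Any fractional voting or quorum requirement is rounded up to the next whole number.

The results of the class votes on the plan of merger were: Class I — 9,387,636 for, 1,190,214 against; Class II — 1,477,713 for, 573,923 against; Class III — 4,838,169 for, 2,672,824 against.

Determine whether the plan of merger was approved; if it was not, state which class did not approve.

Class I: 4/5 of 11732623 = 9386098.40, rounded up to 9386099; 9,386,099 required, 9,387,636 in favor — approved.
Class II: 3/5 of 2461984 = 1477190.40, rounded up to 1477191; 1,477,191 required, 1,477,713 in favor — approved.
Class III: 3/5 of 8066639 = 4839983.40, rounded up to 4839984; 4,839,984 required, 4,838,169 in favor — not approved.

Not approved — the Class III shares did not give the required vote.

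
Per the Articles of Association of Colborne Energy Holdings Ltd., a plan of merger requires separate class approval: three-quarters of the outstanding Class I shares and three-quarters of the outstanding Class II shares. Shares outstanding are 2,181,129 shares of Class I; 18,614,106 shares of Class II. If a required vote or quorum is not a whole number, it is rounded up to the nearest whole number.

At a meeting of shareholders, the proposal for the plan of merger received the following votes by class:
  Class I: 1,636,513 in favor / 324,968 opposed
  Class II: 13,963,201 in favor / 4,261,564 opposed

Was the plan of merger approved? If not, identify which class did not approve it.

Class I: 3/4 of 2181129 = 1635846.75, rounded up to 1635847; 1,635,847 required, 1,636,513 in favor — approved.
Class II: 3/4 of 18614106 = 13960579.50, rounded up to 13960580; 13,960,580 required, 13,963,201 in favor — approved.

Approved — every class gave the required vote.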